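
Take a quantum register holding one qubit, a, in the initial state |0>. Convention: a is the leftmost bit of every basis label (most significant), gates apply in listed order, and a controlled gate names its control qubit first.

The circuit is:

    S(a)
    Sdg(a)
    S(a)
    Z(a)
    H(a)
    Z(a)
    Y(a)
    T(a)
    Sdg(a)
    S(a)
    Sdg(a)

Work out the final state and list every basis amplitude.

The resulting statevector has amplitude sqrt(2)*I/2 on |0>, sqrt(2)*exp(I*pi/4)/2 on |1>.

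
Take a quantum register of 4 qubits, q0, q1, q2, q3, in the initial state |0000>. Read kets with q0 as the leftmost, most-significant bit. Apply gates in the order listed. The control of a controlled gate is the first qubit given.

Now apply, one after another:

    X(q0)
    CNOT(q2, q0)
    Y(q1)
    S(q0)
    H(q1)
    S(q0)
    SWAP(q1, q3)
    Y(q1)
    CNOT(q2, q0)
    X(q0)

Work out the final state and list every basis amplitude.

The resulting statevector has amplitude sqrt(2)/2 on |0100>, -sqrt(2)/2 on |0101>, and 0 on every other basis state.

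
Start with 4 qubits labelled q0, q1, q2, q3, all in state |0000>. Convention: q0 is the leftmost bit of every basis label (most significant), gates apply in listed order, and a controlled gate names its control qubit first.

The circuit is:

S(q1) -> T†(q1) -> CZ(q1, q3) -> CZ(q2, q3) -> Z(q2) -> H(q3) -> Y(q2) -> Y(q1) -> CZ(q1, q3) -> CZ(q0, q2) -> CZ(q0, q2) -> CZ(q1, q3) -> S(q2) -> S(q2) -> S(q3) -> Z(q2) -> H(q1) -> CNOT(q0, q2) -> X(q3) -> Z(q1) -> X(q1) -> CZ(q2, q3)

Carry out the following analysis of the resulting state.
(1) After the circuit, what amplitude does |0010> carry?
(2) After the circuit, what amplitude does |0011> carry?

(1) |0010> carries amplitude -I/2 in the final state. Key observation: the block from step 9 through step 12 cancels to the identity and can be dropped.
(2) The amplitude on |0011> is 1/2.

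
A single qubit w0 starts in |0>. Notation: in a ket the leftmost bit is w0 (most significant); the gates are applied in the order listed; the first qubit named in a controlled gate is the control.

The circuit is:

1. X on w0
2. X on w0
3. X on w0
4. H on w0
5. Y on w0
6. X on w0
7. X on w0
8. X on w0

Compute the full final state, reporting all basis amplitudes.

The resulting statevector has amplitude sqrt(2)*I/2 on |0>, sqrt(2)*I/2 on |1>.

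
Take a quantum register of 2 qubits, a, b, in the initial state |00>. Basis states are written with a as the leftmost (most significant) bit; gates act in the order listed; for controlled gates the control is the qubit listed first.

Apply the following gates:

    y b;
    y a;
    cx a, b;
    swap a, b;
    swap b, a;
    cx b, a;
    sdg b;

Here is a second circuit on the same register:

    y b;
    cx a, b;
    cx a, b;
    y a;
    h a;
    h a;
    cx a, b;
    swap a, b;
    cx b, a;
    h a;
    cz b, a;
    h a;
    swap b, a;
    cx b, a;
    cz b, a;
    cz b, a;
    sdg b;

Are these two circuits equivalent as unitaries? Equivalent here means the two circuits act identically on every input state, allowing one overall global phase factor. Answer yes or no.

Yes, they are equivalent — the unitaries differ by at most a global phase.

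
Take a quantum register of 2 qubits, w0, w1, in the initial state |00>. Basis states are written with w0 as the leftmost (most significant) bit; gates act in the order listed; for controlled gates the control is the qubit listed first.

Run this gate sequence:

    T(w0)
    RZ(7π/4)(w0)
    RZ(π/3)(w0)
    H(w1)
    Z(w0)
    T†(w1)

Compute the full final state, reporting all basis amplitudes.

The resulting statevector has amplitude sqrt(2)*exp(23*I*pi/24)/2 on |00>, sqrt(2)*exp(17*I*pi/24)/2 on |01>, 0 on |10>, 0 on |11>.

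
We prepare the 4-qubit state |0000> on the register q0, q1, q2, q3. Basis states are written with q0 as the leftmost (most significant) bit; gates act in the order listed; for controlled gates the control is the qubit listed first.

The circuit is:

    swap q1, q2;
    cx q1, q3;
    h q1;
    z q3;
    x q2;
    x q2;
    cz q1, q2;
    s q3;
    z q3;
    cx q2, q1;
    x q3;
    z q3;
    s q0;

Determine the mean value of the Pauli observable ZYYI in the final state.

The observable ZYYI averages to 0. Key observation: the block from step 5 through step 6 cancels to the identity and can be dropped.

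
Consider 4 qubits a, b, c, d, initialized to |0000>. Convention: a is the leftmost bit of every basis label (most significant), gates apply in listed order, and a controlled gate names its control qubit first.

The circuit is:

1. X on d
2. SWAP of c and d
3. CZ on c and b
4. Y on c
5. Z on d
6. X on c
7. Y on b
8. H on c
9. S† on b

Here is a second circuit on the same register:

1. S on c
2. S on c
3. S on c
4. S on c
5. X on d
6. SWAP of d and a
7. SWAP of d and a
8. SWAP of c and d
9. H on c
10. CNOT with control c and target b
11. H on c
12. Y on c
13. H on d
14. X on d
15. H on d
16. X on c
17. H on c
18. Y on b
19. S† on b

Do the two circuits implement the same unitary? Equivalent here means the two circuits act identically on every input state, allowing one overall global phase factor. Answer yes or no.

No — the two circuits implement different unitaries, even allowing a global phase.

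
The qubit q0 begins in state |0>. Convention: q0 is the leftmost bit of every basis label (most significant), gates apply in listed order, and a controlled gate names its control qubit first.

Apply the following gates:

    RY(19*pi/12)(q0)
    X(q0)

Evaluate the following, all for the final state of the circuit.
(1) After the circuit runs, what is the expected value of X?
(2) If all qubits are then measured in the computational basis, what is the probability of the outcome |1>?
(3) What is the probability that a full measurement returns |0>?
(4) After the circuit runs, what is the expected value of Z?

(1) The expectation value of X is -sqrt(6)/4 - sqrt(2)/4.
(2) The probability of measuring |1> is -sqrt(2)/8 + sqrt(6)/8 + 1/2.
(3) Outcome |0> occurs with probability -sqrt(6)/8 + sqrt(2)/8 + 1/2.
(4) The observable Z averages to -sqrt(6)/4 + sqrt(2)/4.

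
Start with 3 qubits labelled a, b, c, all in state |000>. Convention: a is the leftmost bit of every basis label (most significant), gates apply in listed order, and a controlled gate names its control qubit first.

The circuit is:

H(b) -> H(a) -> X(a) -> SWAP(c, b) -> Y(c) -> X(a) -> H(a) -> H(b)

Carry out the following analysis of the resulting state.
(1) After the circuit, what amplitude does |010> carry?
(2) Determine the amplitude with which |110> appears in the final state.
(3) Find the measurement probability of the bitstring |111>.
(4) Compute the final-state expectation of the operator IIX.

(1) |010> carries amplitude -I/2 in the final state.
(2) |110> carries amplitude 0 in the final state.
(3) Outcome |111> occurs with probability 0.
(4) The observable IIX averages to -1.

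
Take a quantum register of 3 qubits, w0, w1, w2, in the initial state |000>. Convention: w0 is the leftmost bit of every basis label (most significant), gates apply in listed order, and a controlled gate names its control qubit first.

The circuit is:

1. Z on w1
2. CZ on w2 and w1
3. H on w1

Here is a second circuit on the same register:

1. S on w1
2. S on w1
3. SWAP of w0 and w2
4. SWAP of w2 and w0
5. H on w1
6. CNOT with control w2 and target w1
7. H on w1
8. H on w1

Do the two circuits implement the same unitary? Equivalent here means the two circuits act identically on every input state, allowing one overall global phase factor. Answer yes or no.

Yes: on every input state the two circuits agree up to one overall phase factor.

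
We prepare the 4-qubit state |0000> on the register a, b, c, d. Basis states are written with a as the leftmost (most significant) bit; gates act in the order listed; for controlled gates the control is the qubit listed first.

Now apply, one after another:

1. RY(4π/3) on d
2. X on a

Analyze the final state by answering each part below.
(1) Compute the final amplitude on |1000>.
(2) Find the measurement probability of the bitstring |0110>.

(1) The final state's coefficient on |1000> equals -1/2.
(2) The probability of measuring |0110> is 0.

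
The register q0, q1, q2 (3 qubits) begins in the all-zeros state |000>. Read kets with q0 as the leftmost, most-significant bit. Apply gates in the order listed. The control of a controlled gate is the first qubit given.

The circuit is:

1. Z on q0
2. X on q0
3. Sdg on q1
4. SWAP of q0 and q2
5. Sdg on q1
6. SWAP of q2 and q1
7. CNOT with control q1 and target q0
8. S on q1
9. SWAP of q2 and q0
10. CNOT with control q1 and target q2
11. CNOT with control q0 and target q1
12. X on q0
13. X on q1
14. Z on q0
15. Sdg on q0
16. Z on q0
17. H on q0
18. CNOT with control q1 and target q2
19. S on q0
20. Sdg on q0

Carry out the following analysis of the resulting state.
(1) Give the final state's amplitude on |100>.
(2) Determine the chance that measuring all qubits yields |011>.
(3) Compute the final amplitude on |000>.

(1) The final state's coefficient on |100> equals -sqrt(2)/2.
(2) The probability of measuring |011> is 0.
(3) The final state's coefficient on |000> equals sqrt(2)/2.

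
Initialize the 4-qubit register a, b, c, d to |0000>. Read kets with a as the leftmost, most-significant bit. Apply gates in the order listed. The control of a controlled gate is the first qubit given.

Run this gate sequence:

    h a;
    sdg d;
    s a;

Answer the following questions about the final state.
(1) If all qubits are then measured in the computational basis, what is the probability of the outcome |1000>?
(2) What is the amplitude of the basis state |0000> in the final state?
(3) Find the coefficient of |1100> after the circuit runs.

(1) A full measurement returns |1000> with probability 1/2.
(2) The final state's coefficient on |0000> equals sqrt(2)/2.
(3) The amplitude on |1100> is 0.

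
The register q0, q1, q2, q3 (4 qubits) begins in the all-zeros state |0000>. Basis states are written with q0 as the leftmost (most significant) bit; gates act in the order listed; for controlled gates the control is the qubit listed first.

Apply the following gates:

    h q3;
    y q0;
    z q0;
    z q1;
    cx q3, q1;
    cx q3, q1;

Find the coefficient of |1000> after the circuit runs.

The amplitude on |1000> is -sqrt(2)*I/2.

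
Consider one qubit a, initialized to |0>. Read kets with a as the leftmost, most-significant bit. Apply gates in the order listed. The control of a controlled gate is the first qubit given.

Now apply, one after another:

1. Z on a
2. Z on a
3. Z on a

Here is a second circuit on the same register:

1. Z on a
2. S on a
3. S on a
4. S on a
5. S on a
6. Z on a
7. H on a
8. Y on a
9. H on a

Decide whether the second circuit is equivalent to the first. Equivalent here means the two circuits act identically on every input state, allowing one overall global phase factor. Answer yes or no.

No, they are not equivalent — no single phase factor reconciles the two unitaries.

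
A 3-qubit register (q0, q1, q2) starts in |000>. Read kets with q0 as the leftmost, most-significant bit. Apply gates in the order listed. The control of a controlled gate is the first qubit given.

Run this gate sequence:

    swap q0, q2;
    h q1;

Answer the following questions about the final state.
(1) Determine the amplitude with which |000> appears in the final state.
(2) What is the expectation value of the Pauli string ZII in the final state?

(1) The amplitude on |000> is sqrt(2)/2.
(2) In the final state, ZII has expectation 1.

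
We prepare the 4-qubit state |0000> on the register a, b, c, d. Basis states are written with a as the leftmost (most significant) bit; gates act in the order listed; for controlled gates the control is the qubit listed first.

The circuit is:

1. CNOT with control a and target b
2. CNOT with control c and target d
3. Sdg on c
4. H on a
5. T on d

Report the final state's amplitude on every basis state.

The final amplitudes are sqrt(2)/2 on |0000>, sqrt(2)/2 on |1000>, and 0 on every other basis state.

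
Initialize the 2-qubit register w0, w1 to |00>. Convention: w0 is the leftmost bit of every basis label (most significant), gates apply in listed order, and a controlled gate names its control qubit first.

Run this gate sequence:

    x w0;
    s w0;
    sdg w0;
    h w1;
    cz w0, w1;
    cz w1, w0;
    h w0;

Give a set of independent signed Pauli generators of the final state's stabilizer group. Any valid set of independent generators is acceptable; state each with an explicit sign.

The final state is stabilized by the group generated by -XI, +IX; other independent generating sets are equally valid.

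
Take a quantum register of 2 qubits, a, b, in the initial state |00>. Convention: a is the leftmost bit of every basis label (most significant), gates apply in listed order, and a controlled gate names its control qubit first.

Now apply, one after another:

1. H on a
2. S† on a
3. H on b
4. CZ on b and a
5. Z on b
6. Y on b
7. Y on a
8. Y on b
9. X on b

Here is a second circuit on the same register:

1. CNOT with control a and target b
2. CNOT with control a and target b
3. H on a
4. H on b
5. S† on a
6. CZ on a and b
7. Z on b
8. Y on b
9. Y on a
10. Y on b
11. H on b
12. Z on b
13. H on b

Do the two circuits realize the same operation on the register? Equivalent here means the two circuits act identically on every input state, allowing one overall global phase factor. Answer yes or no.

Yes, they are equivalent — the unitaries differ by at most a global phase.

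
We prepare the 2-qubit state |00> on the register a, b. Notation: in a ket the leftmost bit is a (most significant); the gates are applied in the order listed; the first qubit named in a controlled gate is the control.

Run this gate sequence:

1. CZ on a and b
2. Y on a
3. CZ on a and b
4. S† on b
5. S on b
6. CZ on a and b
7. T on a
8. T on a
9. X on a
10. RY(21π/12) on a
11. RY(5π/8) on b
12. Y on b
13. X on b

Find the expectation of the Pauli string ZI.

The observable ZI averages to sqrt(2)/2.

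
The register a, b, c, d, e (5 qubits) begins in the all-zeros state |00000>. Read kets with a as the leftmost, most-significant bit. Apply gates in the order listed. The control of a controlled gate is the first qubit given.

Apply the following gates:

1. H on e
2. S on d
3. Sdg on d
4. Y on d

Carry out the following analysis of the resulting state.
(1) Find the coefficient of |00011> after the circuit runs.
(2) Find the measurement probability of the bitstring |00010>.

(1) The final state's coefficient on |00011> equals sqrt(2)*I/2. Key observation: gates 2-3 undo each other exactly, leaving only the rest of the circuit to track.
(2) Outcome |00010> occurs with probability 1/2.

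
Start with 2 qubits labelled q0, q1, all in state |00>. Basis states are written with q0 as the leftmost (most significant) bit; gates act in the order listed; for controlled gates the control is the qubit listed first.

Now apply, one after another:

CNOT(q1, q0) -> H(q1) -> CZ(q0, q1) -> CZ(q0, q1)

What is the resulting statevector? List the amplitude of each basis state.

The resulting statevector has amplitude sqrt(2)/2 on |00>, sqrt(2)/2 on |01>, 0 on |10>, 0 on |11>. Key observation: gates 3-4 undo each other exactly, leaving only the rest of the circuit to track.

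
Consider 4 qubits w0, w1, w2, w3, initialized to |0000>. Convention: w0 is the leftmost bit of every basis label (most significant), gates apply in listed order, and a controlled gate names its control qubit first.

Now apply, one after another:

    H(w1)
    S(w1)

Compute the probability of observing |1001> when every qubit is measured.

The probability of measuring |1001> is 0.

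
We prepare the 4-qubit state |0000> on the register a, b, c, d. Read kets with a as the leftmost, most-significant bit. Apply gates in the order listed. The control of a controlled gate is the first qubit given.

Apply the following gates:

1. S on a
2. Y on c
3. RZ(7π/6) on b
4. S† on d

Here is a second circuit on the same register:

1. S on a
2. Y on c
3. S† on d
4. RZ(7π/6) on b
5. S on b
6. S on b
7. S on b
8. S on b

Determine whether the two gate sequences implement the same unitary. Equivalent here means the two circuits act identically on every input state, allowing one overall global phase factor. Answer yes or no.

Yes — the two circuits implement the same unitary up to a global phase.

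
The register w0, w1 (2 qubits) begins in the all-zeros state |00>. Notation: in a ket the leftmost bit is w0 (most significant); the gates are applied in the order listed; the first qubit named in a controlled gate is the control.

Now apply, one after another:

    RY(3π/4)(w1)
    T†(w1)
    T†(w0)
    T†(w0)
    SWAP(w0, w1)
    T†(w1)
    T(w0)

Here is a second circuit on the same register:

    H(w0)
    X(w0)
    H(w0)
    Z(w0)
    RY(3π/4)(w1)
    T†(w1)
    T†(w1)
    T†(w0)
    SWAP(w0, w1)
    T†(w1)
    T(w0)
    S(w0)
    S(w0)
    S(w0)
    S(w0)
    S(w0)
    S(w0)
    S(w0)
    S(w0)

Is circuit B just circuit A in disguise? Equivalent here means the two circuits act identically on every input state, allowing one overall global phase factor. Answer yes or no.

No, they are not equivalent — no single phase factor reconciles the two unitaries.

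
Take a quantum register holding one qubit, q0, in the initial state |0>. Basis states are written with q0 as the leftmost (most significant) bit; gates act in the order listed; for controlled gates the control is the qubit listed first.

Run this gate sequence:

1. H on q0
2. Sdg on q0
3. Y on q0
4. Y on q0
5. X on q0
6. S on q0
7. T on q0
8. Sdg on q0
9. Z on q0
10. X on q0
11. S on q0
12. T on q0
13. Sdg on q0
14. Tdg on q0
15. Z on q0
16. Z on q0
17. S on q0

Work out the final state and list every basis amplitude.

The final amplitudes are -sqrt(2)*exp(I*pi/4)/2 on |0>, sqrt(2)/2 on |1>.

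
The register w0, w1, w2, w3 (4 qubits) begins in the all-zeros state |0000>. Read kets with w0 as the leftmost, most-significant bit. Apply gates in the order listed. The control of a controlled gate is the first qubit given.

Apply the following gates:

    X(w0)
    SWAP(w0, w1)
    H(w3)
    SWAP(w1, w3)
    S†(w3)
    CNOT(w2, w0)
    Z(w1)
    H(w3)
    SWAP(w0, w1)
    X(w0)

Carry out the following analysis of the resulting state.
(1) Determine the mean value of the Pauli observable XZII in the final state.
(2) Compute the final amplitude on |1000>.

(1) The expectation value of XZII is -1.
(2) |1000> carries amplitude -I/2 in the final state.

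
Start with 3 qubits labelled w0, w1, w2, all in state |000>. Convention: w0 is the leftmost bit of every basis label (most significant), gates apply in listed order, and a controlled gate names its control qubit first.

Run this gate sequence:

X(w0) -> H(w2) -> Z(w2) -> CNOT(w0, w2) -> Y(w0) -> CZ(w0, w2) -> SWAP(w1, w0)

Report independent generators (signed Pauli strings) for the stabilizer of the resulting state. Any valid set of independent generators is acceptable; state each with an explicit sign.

The final state is stabilized by the group generated by -IIX, +ZII, +IZI; other independent generating sets are equally valid.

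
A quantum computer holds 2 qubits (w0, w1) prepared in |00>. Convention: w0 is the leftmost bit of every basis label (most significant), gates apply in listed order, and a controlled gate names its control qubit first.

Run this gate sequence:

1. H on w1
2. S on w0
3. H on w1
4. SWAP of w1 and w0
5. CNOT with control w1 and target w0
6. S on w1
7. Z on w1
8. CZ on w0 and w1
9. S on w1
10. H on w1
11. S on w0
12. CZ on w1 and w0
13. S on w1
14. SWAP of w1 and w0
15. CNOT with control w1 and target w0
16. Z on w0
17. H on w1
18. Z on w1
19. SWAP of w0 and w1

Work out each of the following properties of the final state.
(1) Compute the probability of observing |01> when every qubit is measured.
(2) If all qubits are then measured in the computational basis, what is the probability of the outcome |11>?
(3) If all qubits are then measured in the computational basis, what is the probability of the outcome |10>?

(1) A full measurement returns |01> with probability 1/4.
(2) Outcome |11> occurs with probability 1/4.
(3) The probability of measuring |10> is 1/4.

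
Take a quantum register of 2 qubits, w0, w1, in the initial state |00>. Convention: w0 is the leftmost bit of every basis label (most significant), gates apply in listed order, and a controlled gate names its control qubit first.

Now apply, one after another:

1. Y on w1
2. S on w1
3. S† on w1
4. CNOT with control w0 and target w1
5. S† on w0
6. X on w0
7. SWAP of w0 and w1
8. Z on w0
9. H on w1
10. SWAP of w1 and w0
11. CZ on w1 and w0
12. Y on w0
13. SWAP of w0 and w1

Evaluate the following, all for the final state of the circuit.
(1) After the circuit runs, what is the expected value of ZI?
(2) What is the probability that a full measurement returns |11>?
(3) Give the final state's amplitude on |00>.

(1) In the final state, ZI has expectation -1.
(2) Outcome |11> occurs with probability 1/2.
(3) The amplitude on |00> is 0.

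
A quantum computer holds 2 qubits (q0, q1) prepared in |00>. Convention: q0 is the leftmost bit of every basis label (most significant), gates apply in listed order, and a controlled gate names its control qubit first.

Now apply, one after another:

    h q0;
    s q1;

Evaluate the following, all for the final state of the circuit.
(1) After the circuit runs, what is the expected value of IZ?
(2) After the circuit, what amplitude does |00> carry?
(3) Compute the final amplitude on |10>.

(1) In the final state, IZ has expectation 1.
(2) The final state's coefficient on |00> equals sqrt(2)/2.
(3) The final state's coefficient on |10> equals sqrt(2)/2.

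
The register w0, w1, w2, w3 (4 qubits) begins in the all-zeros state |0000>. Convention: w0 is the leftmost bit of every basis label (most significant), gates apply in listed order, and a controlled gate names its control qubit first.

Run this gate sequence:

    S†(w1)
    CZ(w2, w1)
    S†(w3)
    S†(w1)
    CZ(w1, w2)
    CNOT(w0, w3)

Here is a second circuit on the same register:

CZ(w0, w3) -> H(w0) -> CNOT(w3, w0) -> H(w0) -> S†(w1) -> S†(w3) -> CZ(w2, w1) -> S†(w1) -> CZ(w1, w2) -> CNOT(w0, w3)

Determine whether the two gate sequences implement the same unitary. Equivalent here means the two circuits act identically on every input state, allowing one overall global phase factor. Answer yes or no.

Yes, they are equivalent — the unitaries differ by at most a global phase.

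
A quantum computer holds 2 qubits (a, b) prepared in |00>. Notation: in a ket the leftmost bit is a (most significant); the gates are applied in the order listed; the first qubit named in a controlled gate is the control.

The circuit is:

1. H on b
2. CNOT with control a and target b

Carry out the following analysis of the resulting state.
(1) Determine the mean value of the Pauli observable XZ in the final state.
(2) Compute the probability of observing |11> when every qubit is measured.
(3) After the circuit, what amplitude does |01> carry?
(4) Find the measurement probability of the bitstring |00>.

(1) The observable XZ averages to 0.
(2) Outcome |11> occurs with probability 0.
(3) The final state's coefficient on |01> equals sqrt(2)/2.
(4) Outcome |00> occurs with probability 1/2.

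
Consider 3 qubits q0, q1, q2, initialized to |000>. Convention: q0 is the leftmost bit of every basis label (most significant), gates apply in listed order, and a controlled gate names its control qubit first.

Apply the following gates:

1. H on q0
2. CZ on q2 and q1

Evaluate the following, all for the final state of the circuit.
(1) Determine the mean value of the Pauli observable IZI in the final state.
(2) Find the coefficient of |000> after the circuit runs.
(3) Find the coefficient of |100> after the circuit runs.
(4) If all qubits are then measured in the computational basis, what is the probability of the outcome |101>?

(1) In the final state, IZI has expectation 1.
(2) |000> carries amplitude sqrt(2)/2 in the final state.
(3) |100> carries amplitude sqrt(2)/2 in the final state.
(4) The probability of measuring |101> is 0.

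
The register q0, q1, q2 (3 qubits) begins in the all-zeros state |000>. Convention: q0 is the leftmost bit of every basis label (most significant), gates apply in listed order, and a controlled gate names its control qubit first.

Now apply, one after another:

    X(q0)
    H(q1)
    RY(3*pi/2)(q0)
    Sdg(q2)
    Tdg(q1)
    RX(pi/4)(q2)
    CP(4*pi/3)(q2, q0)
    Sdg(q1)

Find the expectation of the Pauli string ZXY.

In the final state, ZXY has expectation 3/8.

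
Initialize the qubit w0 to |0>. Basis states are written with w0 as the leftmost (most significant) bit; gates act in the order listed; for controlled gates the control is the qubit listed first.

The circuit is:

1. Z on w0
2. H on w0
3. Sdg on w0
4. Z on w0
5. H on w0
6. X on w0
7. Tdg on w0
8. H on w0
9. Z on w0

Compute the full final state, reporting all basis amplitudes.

The resulting statevector has amplitude sqrt(2)*(1 - I - exp(3*I*pi/4) + exp(I*pi/4))/4 on |0>, sqrt(2)*(-1 - exp(3*I*pi/4) + exp(I*pi/4) + I)/4 on |1>.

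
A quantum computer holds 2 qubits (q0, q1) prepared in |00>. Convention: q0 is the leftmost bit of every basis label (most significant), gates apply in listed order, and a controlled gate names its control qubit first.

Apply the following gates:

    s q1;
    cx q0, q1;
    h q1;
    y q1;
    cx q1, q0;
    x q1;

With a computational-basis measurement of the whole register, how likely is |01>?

A full measurement returns |01> with probability 1/2.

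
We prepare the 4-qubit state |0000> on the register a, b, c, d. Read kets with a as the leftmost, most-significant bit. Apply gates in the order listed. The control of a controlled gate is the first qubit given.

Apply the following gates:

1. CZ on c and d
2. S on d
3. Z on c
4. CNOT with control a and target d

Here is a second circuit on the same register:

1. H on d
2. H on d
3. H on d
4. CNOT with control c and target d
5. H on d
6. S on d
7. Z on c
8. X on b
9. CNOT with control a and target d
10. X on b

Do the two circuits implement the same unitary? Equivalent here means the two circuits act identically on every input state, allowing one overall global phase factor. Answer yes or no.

Yes, they are equivalent — the unitaries differ by at most a global phase.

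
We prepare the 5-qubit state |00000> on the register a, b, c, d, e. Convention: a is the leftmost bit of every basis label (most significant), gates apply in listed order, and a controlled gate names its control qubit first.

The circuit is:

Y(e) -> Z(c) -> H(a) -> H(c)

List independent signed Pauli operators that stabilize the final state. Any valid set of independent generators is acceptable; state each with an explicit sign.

The final state is stabilized by the group generated by +XIIII, +IIXII, +IZIII, +IIIZI, -IIIIZ; other independent generating sets are equally valid.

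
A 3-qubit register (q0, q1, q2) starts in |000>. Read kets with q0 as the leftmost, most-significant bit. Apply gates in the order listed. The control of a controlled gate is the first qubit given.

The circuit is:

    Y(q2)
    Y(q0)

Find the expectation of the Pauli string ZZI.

In the final state, ZZI has expectation -1.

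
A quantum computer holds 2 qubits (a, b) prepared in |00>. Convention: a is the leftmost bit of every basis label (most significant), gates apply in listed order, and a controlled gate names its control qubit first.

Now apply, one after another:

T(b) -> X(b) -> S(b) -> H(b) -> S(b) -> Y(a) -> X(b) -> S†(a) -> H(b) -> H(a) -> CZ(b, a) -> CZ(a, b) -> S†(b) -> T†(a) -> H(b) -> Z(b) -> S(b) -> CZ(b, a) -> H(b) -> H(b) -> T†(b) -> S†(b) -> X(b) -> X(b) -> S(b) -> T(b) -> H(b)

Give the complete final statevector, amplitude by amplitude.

After the circuit, the state carries amplitude sqrt(2)*(1 - I)/4 on |00>, sqrt(2)*(-1 + I)/4 on |01>, sqrt(2)*(-1 - I)*exp(I*pi/4)/4 on |10>, sqrt(2)*(1 + I)*exp(I*pi/4)/4 on |11>.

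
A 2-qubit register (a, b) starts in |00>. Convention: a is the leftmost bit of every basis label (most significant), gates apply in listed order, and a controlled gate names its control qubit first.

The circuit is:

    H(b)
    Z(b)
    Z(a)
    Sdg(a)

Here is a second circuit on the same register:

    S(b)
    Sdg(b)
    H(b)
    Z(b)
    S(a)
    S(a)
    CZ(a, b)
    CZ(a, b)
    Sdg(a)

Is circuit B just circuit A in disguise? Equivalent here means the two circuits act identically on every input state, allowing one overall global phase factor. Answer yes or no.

Yes, they are equivalent — the unitaries differ by at most a global phase.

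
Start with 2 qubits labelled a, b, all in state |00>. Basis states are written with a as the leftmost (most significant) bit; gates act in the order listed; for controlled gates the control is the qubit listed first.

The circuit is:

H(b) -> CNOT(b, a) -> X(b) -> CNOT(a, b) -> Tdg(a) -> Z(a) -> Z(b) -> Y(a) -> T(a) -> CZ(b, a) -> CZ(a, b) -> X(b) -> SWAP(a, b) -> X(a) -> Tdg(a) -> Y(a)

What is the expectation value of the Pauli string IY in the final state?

The observable IY averages to 1.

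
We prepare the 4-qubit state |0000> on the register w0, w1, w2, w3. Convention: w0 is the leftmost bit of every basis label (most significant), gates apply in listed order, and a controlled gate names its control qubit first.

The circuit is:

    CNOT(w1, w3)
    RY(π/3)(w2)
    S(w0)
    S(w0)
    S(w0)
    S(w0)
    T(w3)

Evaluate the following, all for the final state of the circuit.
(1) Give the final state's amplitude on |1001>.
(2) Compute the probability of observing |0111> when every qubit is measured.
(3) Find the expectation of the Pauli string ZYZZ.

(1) |1001> carries amplitude 0 in the final state. Key observation: gates 3-6 undo each other exactly, leaving only the rest of the circuit to track.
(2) The probability of measuring |0111> is 0.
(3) The observable ZYZZ averages to 0.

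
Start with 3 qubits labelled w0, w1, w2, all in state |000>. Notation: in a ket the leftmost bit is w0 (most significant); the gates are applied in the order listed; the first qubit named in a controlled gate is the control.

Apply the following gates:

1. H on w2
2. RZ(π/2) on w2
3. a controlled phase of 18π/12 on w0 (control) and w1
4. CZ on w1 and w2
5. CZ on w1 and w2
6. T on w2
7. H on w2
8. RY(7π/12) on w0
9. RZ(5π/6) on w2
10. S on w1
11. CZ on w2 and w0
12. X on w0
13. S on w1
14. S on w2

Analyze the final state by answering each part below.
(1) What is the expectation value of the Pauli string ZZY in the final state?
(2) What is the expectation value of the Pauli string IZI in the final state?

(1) The expectation value of ZZY is -sqrt(2)/4.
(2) In the final state, IZI has expectation 1.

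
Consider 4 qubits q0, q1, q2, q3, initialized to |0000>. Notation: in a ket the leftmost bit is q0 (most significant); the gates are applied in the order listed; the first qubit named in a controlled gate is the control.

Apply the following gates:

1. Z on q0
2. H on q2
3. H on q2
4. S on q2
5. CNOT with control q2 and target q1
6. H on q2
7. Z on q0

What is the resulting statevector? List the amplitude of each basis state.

After the circuit, the state carries amplitude sqrt(2)/2 on |0000>, sqrt(2)/2 on |0010>, and 0 on every other basis state.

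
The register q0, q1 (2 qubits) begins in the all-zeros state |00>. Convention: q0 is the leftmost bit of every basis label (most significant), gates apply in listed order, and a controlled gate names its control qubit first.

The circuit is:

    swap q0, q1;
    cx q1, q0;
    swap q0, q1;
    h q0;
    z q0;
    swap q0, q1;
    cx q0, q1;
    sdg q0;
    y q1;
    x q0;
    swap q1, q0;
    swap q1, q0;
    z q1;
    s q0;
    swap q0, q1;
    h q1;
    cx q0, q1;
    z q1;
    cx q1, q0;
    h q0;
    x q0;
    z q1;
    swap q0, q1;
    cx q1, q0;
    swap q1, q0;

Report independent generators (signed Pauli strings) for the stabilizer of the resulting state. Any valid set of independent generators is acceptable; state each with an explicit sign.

One valid set of independent stabilizer generators is -IX, -ZI (any independent generating set of the same group is equally correct).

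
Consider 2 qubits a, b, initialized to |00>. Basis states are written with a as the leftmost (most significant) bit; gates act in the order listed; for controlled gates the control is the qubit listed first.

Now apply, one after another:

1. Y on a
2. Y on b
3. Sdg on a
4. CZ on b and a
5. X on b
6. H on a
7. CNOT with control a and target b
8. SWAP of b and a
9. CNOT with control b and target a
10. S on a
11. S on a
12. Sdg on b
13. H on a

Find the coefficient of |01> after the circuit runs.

The final state's coefficient on |01> equals 1/2.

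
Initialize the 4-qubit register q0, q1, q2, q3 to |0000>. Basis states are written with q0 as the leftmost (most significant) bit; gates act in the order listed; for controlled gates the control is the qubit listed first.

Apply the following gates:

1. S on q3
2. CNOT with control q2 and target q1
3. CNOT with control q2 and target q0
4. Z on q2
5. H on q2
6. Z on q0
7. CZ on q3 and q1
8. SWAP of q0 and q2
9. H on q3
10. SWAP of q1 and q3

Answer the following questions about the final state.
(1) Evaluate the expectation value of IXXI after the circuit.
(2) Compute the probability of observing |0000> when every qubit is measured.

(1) The observable IXXI averages to 0.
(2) Outcome |0000> occurs with probability 1/4.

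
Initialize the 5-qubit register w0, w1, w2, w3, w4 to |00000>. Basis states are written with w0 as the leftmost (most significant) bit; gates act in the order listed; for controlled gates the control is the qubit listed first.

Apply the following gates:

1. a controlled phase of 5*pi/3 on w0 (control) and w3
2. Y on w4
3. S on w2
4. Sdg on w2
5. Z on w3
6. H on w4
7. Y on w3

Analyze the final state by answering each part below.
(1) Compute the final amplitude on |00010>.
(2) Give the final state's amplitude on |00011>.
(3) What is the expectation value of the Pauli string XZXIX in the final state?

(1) The amplitude on |00010> is -sqrt(2)/2. Key observation: gates 3-4 undo each other exactly, leaving only the rest of the circuit to track.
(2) The amplitude on |00011> is sqrt(2)/2.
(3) The observable XZXIX averages to 0.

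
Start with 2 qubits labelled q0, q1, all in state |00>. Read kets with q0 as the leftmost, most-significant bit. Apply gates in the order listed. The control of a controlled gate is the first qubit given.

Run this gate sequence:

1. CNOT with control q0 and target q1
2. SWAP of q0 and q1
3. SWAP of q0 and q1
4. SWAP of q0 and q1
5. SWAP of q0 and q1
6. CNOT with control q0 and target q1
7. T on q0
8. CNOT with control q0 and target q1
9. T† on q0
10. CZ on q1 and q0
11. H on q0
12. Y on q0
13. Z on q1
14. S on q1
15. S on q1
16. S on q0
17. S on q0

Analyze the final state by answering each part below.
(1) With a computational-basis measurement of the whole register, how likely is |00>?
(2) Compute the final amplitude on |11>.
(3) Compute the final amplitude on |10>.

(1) The probability of measuring |00> is 1/2. Key observation: the block from step 1 through step 6 cancels to the identity and can be dropped.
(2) |11> carries amplitude 0 in the final state.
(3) The amplitude on |10> is -sqrt(2)*I/2.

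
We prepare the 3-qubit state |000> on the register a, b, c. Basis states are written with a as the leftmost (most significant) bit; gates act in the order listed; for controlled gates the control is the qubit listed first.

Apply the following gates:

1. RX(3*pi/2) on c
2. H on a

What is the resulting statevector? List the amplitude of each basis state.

The final amplitudes are -1/2 on |000>, -I/2 on |001>, 0 on |010>, 0 on |011>, -1/2 on |100>, -I/2 on |101>, 0 on |110>, 0 on |111>.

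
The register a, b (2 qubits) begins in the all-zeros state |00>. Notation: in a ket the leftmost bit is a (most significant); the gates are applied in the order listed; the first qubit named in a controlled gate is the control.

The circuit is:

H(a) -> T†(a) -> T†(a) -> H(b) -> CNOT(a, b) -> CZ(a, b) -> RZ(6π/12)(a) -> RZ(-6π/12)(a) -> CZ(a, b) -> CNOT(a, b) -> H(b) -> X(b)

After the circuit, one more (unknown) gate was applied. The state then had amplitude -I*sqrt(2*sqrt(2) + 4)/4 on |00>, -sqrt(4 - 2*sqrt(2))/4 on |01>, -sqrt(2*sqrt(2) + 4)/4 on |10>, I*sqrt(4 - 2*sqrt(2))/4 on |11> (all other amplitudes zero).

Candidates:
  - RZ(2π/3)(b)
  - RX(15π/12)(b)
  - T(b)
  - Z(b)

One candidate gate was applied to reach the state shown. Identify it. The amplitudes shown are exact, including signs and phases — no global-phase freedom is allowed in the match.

The unique candidate consistent with the amplitudes is RX(15π/12)(b).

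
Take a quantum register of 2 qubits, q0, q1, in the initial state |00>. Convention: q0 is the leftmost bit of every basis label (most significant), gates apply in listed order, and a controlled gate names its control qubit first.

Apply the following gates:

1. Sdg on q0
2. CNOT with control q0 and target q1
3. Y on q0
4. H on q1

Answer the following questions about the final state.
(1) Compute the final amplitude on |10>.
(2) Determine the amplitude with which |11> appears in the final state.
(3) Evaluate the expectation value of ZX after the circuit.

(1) The final state's coefficient on |10> equals sqrt(2)*I/2.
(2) The amplitude on |11> is sqrt(2)*I/2.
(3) The expectation value of ZX is -1.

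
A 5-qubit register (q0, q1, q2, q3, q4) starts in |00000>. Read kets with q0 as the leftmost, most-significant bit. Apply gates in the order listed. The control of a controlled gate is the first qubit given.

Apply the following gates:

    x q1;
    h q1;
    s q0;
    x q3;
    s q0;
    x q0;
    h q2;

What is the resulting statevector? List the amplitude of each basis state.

After the circuit, the state carries amplitude 1/2 on |10010>, 1/2 on |10110>, -1/2 on |11010>, -1/2 on |11110>, and 0 on every other basis state.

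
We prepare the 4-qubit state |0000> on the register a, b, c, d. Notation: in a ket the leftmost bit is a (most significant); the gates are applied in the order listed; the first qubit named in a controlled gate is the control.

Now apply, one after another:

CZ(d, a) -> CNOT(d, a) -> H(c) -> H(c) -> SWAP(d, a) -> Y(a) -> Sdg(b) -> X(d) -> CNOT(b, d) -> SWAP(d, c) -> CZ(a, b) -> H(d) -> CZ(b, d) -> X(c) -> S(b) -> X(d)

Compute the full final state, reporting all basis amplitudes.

After the circuit, the state carries amplitude sqrt(2)*I/2 on |1000>, sqrt(2)*I/2 on |1001>, and 0 on every other basis state.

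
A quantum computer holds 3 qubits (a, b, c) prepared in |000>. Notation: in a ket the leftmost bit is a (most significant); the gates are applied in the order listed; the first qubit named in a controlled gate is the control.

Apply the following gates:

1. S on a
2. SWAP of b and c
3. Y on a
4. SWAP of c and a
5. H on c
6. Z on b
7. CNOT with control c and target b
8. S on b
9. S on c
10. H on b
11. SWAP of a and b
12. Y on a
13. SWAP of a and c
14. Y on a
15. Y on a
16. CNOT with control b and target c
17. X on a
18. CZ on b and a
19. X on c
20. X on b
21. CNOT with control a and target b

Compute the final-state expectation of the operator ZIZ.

In the final state, ZIZ has expectation 0.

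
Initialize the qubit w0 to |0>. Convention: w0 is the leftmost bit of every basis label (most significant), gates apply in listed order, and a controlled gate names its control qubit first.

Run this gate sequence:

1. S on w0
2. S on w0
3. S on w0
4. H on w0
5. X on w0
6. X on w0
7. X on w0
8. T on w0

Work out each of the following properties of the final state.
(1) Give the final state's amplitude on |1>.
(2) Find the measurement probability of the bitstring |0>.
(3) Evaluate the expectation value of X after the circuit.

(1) |1> carries amplitude sqrt(2)*exp(I*pi/4)/2 in the final state.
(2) A full measurement returns |0> with probability 1/2.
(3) In the final state, X has expectation sqrt(2)/2.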